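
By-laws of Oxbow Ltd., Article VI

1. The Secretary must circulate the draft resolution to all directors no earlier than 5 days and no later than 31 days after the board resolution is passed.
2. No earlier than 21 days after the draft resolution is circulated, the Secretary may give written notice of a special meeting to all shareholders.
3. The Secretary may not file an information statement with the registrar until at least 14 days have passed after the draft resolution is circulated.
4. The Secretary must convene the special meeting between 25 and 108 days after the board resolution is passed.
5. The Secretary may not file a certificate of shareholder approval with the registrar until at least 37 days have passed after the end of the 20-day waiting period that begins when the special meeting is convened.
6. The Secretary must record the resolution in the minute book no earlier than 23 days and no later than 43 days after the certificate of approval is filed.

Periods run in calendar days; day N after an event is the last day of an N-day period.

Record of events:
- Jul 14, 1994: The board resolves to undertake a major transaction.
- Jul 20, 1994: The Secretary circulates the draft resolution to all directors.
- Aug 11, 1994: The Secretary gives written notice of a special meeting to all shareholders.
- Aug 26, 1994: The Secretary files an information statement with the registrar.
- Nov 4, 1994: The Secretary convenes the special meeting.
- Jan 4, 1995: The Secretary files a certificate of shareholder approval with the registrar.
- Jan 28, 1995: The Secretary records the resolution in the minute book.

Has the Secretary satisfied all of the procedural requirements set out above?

Step 1: the window is 5–31 days after Jul 14, 1994 (when the board resolution is passed), so Jul 19, 1994 through Aug 14, 1994; Jul 20, 1994 falls inside that range.
Step 2: the earliest permitted date is 21 days after Jul 20, 1994 (when the draft resolution is circulated), i.e. Aug 10, 1994; done Aug 11, 1994 — permitted.
Step 3: the earliest permitted date is 14 days after Jul 20, 1994 (when the draft resolution is circulated), i.e. Aug 3, 1994; done Aug 26, 1994, after the minimum wait.
Step 4: the window is 25–108 days after Jul 14, 1994 (when the board resolution is passed), so Aug 8, 1994 through Oct 30, 1994; Nov 4, 1994 is 5 days past the end of the window.

No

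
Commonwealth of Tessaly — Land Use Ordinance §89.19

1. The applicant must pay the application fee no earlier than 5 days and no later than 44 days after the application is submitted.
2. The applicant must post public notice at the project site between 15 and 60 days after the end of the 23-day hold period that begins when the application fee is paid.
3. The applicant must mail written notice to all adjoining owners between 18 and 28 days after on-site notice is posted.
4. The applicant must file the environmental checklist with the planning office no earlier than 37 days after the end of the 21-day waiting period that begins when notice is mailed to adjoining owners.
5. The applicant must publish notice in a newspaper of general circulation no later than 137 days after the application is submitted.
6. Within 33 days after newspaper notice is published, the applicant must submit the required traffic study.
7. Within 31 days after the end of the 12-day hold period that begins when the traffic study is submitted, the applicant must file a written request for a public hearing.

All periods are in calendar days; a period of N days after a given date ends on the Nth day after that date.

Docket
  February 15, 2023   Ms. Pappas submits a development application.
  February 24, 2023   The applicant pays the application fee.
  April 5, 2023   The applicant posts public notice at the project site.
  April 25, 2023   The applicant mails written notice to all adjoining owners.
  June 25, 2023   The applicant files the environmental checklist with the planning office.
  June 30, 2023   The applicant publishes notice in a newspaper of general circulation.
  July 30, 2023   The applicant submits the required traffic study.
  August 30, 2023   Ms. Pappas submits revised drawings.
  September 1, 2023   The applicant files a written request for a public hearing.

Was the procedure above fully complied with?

Step 1 — 5 and 44 days from February 15, 2023 (when the application is submitted) are February 20, 2023 and March 31, 2023 respectively; February 24, 2023 falls inside that range.
Step 2 — 15 and 60 days from March 19, 2023 (end of the 23-day hold period, which began when the application fee is paid on February 24, 2023) are April 3, 2023 and May 18, 2023 respectively; April 5, 2023 falls inside that range.
Step 3 — 18 and 28 days from April 5, 2023 (when on-site notice is posted) are April 23, 2023 and May 3, 2023 respectively; April 25, 2023 falls inside that range.
Step 4 — must wait 37 days from May 16, 2023 (end of the 21-day waiting period, which began when notice is mailed to adjoining owners on April 25, 2023), so not before June 22, 2023; June 25, 2023 is on or after that date.
Step 5 — counting 137 days from February 15, 2023 (when the application is submitted) gives a deadline of July 2, 2023; done June 30, 2023 — timely.
Step 6 — counting 33 days from June 30, 2023 (when newspaper notice is published) gives a deadline of August 2, 2023; July 30, 2023 is within that limit.
Step 7 — counting 31 days from August 11, 2023 (end of the 12-day hold period, which began when the traffic study is submitted on July 30, 2023) gives a deadline of September 11, 2023; done September 1, 2023 — timely.

Yes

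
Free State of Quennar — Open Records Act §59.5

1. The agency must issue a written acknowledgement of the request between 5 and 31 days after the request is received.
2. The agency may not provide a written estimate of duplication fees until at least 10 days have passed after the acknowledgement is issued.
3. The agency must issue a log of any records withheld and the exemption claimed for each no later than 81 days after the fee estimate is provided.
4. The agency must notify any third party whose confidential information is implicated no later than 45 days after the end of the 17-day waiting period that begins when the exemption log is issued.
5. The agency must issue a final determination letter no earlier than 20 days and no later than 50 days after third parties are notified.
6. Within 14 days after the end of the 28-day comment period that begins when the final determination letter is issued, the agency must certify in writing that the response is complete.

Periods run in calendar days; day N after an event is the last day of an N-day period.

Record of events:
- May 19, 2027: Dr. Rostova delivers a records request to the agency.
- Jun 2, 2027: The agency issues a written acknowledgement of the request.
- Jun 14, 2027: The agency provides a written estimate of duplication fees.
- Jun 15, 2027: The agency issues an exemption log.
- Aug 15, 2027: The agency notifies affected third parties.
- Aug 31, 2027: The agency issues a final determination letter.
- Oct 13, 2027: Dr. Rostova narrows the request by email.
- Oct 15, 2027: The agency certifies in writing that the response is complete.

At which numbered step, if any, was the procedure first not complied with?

Step 5

Step 1 — 5 and 31 days from May 19, 2027 (when the request is received) are May 24, 2027 and Jun 19, 2027 respectively; done Jun 2, 2027 — within the window.
Step 2 — must wait 10 days from Jun 2, 2027 (when the acknowledgement is issued), so not before Jun 12, 2027; done Jun 14, 2027 — permitted.
Step 3 — counting 81 days from Jun 14, 2027 (when the fee estimate is provided) gives a deadline of Sep 3, 2027; Jun 15, 2027 is within that limit.
Step 4 — counting 45 days from Jul 2, 2027 (end of the 17-day waiting period, which began when the exemption log is issued on Jun 15, 2027) gives a deadline of Aug 16, 2027; Aug 15, 2027 is within that limit.
Step 5 — 20 and 50 days from Aug 15, 2027 (when third parties are notified) are Sep 4, 2027 and Oct 4, 2027 respectively; done Aug 31, 2027 — 4 days before the window opened.
The procedure was therefore not followed at step 5.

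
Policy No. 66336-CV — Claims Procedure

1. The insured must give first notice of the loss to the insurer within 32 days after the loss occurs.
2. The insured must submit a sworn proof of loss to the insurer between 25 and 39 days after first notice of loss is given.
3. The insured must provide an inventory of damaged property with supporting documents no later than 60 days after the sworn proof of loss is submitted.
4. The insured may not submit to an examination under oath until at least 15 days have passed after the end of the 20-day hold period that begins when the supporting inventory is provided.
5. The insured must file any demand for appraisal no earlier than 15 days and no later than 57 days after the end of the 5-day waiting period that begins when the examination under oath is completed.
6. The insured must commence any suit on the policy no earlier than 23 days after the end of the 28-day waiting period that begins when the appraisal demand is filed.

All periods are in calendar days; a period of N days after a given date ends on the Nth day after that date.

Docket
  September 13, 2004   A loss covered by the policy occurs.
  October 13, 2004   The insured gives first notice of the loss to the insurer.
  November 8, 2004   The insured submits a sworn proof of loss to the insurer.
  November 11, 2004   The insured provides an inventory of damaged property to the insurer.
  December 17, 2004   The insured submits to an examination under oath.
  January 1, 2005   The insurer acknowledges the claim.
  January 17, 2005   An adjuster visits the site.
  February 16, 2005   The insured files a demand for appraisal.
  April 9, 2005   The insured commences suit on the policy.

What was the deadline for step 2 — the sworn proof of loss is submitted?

November 21, 2004

Step 2 runs from October 13, 2004, when first notice of loss is given. The window is 25–39 days after October 13, 2004; it closes on November 21, 2004.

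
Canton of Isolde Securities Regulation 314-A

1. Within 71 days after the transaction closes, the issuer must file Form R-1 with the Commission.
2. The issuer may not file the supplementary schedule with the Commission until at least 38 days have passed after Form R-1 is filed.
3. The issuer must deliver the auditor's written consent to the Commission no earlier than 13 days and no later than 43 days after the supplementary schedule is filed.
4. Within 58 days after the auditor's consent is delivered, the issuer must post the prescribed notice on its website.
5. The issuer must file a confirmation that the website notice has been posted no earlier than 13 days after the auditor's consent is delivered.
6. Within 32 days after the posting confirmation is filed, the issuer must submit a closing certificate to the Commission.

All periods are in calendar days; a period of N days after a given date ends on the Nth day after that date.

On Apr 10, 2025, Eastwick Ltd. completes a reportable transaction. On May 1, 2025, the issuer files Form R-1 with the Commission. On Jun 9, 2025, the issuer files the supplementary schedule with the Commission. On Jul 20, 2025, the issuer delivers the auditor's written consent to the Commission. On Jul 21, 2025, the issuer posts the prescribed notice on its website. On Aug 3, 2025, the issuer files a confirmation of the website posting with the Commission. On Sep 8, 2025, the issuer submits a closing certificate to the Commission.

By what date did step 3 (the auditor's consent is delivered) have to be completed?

Step 3 runs from Jun 9, 2025, when the supplementary schedule is filed. The window is 13–43 days after Jun 9, 2025; it closes on Jul 22, 2025.

Jul 22, 2025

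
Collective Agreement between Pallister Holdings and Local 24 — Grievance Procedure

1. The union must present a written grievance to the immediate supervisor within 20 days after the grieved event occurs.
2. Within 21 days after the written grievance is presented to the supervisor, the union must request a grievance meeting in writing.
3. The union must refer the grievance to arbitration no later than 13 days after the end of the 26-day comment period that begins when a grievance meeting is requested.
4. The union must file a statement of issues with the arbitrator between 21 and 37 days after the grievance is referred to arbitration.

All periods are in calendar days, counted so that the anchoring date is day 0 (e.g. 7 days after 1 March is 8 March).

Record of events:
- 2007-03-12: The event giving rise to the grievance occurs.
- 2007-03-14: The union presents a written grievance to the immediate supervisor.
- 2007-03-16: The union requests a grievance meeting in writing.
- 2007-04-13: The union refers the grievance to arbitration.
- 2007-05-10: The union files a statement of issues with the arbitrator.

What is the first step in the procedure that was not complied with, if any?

Step 1 — counting 20 days from 2007-03-12 (when the grieved event occurs) gives a deadline of 2007-04-01; completed 2007-03-14, before the deadline.
Step 2 — counting 21 days from 2007-03-14 (when the written grievance is presented to the supervisor) gives a deadline of 2007-04-04; 2007-03-16 is within that limit.
Step 3 — counting 13 days from 2007-04-11 (end of the 26-day comment period, which began when a grievance meeting is requested on 2007-03-16) gives a deadline of 2007-04-24; 2007-04-13 is within that limit.
Step 4 — 21 and 37 days from 2007-04-13 (when the grievance is referred to arbitration) are 2007-05-04 and 2007-05-20 respectively; 2007-05-10 falls inside that range.

None — every step was satisfied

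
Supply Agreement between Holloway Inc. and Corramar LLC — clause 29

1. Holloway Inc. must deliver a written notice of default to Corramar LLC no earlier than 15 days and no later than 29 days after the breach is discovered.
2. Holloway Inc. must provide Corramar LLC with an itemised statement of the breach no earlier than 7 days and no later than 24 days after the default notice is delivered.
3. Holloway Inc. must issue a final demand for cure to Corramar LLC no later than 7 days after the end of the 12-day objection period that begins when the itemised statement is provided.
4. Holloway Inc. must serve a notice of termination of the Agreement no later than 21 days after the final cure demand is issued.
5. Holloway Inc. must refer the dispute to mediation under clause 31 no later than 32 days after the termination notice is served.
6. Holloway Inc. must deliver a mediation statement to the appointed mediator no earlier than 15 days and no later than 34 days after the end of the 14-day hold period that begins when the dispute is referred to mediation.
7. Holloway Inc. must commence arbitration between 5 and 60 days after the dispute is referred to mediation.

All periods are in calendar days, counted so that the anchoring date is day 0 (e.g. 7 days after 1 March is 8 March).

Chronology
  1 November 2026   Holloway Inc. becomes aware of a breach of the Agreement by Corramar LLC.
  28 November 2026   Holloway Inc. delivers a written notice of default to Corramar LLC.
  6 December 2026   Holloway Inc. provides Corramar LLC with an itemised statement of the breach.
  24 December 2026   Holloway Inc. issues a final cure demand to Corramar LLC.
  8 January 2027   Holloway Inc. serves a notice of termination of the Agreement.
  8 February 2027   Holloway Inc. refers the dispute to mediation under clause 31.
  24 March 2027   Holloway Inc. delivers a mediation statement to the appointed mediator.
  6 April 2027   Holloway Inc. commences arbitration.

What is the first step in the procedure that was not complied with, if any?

None — every step was satisfied

Step 1: the window is 15–29 days after 1 November 2026 (when the breach is discovered), so 16 November 2026 through 30 November 2026; done 28 November 2026 — within the window.
Step 2: the window is 7–24 days after 28 November 2026 (when the default notice is delivered), so 5 December 2026 through 22 December 2026; 6 December 2026 falls inside that range.
Step 3: 7 days after 18 December 2026 (end of the 12-day objection period, which began when the itemised statement is provided on 6 December 2026) is 25 December 2026; completed 24 December 2026, before the deadline.
Step 4: 21 days after 24 December 2026 (when the final cure demand is issued) is 14 January 2027; 8 January 2027 is within that limit.
Step 5: 32 days after 8 January 2027 (when the termination notice is served) is 9 February 2027; completed 8 February 2027, before the deadline.
Step 6: the window is 15–34 days after 22 February 2027 (end of the 14-day hold period, which began when the dispute is referred to mediation on 8 February 2027), so 9 March 2027 through 28 March 2027; 24 March 2027 falls inside that range.
Step 7: the window is 5–60 days after 8 February 2027 (when the dispute is referred to mediation), so 13 February 2027 through 9 April 2027; done 6 April 2027 — within the window.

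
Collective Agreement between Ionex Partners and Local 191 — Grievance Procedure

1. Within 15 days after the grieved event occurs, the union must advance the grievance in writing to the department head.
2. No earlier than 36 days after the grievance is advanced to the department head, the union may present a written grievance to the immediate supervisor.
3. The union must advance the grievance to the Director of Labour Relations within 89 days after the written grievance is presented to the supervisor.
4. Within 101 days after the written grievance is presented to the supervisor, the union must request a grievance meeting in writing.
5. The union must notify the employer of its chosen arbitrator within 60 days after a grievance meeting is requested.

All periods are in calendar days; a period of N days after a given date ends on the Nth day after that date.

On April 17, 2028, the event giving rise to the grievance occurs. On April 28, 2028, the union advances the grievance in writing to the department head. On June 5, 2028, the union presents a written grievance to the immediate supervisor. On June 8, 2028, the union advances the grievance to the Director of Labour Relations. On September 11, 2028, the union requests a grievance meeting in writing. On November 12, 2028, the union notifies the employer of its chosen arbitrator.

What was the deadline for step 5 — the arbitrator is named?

Step 5 runs from September 11, 2028, when a grievance meeting is requested. 60 days after September 11, 2028 is November 10, 2028.

November 10, 2028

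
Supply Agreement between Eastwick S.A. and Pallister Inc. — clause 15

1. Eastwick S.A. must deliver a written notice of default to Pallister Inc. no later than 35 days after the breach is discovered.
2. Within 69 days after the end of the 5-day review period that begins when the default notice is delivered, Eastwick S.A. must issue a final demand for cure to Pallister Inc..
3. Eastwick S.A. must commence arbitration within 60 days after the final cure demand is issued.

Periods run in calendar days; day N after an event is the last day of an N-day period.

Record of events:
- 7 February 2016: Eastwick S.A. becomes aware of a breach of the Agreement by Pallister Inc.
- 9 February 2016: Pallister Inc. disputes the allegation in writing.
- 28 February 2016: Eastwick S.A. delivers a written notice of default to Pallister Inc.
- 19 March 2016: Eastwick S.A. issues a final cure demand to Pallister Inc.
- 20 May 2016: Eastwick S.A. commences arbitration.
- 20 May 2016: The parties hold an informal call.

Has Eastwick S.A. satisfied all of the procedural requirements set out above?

Step 1 — counting 35 days from 7 February 2016 (when the breach is discovered) gives a deadline of 13 March 2016; 28 February 2016 is within that limit.
Step 2 — counting 69 days from 4 March 2016 (end of the 5-day review period, which began when the default notice is delivered on 28 February 2016) gives a deadline of 12 May 2016; done 19 March 2016 — timely.
Step 3 — counting 60 days from 19 March 2016 (when the final cure demand is issued) gives a deadline of 18 May 2016; done 20 May 2016 — 2 days late.
No need to go further; step 3 was not satisfied.

No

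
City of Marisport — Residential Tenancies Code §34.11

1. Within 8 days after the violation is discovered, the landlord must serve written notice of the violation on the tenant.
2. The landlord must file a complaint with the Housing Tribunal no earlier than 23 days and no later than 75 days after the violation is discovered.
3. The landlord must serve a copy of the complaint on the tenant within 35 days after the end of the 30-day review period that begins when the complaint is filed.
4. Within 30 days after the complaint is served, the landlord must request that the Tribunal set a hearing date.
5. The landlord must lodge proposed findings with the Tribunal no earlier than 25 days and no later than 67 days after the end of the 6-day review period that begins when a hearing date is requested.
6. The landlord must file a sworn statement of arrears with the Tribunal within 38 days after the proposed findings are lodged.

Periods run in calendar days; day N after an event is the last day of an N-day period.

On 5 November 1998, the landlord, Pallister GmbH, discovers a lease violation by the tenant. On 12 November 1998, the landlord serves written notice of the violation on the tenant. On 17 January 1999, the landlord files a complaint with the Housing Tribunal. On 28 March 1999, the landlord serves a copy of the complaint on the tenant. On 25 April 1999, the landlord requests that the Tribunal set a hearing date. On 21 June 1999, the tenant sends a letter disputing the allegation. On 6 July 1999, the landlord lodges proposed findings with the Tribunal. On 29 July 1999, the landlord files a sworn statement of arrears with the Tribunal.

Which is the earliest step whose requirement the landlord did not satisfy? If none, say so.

Step 1: 8 days after 5 November 1998 (when the violation is discovered) is 13 November 1998; done 12 November 1998 — timely.
Step 2: the window is 23–75 days after 5 November 1998 (when the violation is discovered), so 28 November 1998 through 19 January 1999; 17 January 1999 falls inside that range.
Step 3: 35 days after 16 February 1999 (end of the 30-day review period, which began when the complaint is filed on 17 January 1999) is 23 March 1999; done 28 March 1999 — 5 days late.
No need to go further; step 3 was not satisfied.

Step 3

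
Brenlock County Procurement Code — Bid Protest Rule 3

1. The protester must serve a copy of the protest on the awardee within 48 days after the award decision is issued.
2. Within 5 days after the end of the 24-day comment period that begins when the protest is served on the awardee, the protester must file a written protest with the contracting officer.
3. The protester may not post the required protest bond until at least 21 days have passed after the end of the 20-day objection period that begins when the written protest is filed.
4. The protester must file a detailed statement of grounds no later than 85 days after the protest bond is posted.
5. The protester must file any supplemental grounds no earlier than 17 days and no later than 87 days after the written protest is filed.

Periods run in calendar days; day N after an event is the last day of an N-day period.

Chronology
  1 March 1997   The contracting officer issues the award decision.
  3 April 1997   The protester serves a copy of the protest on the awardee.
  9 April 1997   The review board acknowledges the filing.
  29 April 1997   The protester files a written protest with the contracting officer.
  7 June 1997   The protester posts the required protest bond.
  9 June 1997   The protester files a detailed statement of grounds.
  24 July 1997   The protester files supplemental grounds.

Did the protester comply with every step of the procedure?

No

Step 1: 48 days after 1 March 1997 (when the award decision is issued) is 18 April 1997; done 3 April 1997 — timely.
Step 2: 5 days after 27 April 1997 (end of the 24-day comment period, which began when the protest is served on the awardee on 3 April 1997) is 2 May 1997; completed 29 April 1997, before the deadline.
Step 3: the earliest permitted date is 21 days after 19 May 1997 (end of the 20-day objection period, which began when the written protest is filed on 29 April 1997), i.e. 9 June 1997; 7 June 1997 is 2 days before the earliest permitted date.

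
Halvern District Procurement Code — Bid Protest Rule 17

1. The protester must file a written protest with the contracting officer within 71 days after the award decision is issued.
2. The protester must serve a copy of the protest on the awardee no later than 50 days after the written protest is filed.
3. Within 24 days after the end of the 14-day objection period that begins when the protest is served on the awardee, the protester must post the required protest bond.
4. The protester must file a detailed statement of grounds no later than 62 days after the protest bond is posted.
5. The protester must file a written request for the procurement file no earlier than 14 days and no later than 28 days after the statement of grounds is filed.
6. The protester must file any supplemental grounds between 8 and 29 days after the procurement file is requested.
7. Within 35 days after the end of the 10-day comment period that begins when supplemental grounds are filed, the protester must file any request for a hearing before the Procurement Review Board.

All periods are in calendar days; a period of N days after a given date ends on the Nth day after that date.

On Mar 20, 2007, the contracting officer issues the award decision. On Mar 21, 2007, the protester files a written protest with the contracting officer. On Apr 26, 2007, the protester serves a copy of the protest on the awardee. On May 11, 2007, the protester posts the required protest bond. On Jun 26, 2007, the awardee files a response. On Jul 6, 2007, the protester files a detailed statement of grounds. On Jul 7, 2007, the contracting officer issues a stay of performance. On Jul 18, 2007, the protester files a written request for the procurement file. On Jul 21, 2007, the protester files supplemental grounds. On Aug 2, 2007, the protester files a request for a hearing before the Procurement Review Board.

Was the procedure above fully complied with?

No

Step 1 — counting 71 days from Mar 20, 2007 (when the award decision is issued) gives a deadline of May 30, 2007; Mar 21, 2007 is within that limit.
Step 2 — counting 50 days from Mar 21, 2007 (when the written protest is filed) gives a deadline of May 10, 2007; done Apr 26, 2007 — timely.
Step 3 — counting 24 days from May 10, 2007 (end of the 14-day objection period, which began when the protest is served on the awardee on Apr 26, 2007) gives a deadline of Jun 3, 2007; completed May 11, 2007, before the deadline.
Step 4 — counting 62 days from May 11, 2007 (when the protest bond is posted) gives a deadline of Jul 12, 2007; Jul 6, 2007 is within that limit.
Step 5 — 14 and 28 days from Jul 6, 2007 (when the statement of grounds is filed) are Jul 20, 2007 and Aug 3, 2007 respectively; done Jul 18, 2007 — 2 days before the window opened.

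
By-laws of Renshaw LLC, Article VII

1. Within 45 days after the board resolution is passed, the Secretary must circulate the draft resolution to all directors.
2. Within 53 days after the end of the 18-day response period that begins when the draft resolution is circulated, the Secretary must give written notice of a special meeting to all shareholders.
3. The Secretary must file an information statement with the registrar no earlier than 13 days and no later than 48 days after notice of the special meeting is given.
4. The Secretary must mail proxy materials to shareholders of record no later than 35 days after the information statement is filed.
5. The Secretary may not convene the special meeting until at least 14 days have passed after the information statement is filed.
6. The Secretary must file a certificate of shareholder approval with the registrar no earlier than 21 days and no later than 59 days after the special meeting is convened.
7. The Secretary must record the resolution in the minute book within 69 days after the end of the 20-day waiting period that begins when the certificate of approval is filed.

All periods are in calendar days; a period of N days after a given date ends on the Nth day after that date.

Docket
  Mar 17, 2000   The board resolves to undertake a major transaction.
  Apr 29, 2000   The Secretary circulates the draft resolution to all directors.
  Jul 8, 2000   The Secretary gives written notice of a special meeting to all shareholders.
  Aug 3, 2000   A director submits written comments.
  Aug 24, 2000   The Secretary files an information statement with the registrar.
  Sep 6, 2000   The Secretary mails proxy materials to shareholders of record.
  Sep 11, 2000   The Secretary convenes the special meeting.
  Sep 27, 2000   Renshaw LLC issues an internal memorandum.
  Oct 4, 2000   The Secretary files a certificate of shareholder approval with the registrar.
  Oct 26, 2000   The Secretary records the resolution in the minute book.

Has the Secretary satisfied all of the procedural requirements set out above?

(1) due by Mar 17, 2000 + 45 days = May 1, 2000; done Apr 29, 2000 — timely.
(2) due by May 17, 2000 + 53 days = Jul 9, 2000; Jul 8, 2000 is within that limit.
(3) the permitted window runs from Jul 8, 2000 + 13 = Jul 21, 2000 to Jul 8, 2000 + 48 = Aug 25, 2000; Aug 24, 2000 falls inside that range.
(4) due by Aug 24, 2000 + 35 days = Sep 28, 2000; done Sep 6, 2000 — timely.
(5) permitted from Aug 24, 2000 + 14 days = Sep 7, 2000 onward; done Sep 11, 2000, after the minimum wait.
(6) the permitted window runs from Sep 11, 2000 + 21 = Oct 2, 2000 to Sep 11, 2000 + 59 = Nov 9, 2000; done Oct 4, 2000 — within the window.
(7) due by Oct 24, 2000 + 69 days = Jan 1, 2001; completed Oct 26, 2000, before the deadline.

Yes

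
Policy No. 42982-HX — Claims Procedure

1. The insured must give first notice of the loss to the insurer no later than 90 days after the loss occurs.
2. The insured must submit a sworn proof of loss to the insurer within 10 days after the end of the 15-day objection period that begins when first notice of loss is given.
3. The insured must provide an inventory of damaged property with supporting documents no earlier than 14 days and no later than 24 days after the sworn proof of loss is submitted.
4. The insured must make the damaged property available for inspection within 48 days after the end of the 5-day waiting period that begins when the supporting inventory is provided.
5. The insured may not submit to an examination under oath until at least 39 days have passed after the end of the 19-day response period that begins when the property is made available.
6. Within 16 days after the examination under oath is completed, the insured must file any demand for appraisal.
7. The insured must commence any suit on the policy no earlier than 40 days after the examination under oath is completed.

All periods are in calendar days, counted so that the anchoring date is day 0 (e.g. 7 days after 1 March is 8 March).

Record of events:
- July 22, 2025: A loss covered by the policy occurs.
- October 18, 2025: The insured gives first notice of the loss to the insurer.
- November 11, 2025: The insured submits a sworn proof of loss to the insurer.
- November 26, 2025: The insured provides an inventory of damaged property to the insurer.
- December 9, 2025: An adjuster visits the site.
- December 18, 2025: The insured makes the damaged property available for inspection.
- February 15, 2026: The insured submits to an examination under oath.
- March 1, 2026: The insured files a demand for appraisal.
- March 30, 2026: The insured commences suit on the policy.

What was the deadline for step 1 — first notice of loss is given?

Step 1 runs from July 22, 2025, when the loss occurs. 90 days after July 22, 2025 is October 20, 2025.

October 20, 2025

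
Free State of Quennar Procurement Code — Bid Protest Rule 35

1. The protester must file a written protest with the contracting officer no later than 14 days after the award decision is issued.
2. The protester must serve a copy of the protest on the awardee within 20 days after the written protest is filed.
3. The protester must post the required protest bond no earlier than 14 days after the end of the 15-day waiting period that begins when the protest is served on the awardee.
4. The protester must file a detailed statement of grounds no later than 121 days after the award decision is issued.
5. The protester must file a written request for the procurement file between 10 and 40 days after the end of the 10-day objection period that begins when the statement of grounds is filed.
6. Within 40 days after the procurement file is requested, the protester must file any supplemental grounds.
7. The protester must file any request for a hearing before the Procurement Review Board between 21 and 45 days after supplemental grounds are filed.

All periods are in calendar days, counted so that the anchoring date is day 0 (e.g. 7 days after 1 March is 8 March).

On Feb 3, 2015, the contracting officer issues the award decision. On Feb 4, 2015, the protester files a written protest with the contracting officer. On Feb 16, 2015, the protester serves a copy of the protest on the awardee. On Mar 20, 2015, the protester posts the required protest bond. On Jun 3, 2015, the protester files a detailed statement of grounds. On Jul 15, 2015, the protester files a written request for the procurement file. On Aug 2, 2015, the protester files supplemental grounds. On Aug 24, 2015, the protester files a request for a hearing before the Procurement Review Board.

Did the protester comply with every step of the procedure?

Yes

Step 1: 14 days after Feb 3, 2015 (when the award decision is issued) is Feb 17, 2015; Feb 4, 2015 is within that limit.
Step 2: 20 days after Feb 4, 2015 (when the written protest is filed) is Feb 24, 2015; Feb 16, 2015 is within that limit.
Step 3: the earliest permitted date is 14 days after Mar 3, 2015 (end of the 15-day waiting period, which began when the protest is served on the awardee on Feb 16, 2015), i.e. Mar 17, 2015; Mar 20, 2015 is on or after that date.
Step 4: 121 days after Feb 3, 2015 (when the award decision is issued) is Jun 4, 2015; Jun 3, 2015 is within that limit.
Step 5: the window is 10–40 days after Jun 13, 2015 (end of the 10-day objection period, which began when the statement of grounds is filed on Jun 3, 2015), so Jun 23, 2015 through Jul 23, 2015; Jul 15, 2015 falls inside that range.
Step 6: 40 days after Jul 15, 2015 (when the procurement file is requested) is Aug 24, 2015; Aug 2, 2015 is within that limit.
Step 7: the window is 21–45 days after Aug 2, 2015 (when supplemental grounds are filed), so Aug 23, 2015 through Sep 16, 2015; done Aug 24, 2015 — within the window.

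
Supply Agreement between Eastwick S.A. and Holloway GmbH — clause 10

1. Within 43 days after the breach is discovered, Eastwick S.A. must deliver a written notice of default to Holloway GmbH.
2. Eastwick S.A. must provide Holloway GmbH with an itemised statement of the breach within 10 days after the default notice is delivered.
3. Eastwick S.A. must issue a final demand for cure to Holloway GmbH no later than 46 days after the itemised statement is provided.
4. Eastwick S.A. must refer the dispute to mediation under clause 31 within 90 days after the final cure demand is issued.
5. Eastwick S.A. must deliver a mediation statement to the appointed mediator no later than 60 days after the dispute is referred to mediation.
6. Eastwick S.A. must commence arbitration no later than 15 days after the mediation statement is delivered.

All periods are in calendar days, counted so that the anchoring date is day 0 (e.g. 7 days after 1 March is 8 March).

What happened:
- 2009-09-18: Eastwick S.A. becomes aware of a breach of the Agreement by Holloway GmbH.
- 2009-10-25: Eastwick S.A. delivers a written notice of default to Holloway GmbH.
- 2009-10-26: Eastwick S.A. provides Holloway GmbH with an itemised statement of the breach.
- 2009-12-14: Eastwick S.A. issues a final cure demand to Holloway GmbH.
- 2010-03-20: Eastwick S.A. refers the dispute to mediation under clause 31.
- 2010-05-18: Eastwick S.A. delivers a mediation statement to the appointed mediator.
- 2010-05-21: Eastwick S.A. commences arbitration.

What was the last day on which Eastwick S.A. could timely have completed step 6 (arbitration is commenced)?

2010-06-02

Step 6 runs from 2010-05-18, when the mediation statement is delivered. 15 days after 2010-05-18 is 2010-06-02.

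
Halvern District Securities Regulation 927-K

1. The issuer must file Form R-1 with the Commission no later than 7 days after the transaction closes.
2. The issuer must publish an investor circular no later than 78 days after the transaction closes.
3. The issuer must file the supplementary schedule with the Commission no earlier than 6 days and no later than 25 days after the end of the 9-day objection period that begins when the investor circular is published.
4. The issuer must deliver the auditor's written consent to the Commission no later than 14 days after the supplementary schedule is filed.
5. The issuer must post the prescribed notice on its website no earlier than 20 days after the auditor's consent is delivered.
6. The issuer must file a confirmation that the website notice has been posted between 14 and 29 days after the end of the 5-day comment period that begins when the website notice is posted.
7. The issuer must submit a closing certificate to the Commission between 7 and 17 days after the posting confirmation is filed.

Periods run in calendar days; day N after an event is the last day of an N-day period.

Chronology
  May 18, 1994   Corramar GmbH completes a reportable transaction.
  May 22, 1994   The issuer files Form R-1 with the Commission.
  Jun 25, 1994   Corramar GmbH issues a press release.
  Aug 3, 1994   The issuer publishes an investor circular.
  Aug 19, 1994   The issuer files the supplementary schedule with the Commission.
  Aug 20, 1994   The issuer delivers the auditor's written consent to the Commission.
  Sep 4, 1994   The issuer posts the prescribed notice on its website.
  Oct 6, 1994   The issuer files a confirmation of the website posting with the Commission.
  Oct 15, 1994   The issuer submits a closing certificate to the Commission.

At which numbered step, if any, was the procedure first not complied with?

(1) due by May 18, 1994 + 7 days = May 25, 1994; May 22, 1994 is within that limit.
(2) due by May 18, 1994 + 78 days = Aug 4, 1994; done Aug 3, 1994 — timely.
(3) the permitted window runs from Aug 12, 1994 + 6 = Aug 18, 1994 to Aug 12, 1994 + 25 = Sep 6, 1994; done Aug 19, 1994 — within the window.
(4) due by Aug 19, 1994 + 14 days = Sep 2, 1994; completed Aug 20, 1994, before the deadline.
(5) permitted from Aug 20, 1994 + 20 days = Sep 9, 1994 onward; Sep 4, 1994 is 5 days before the earliest permitted date.
The procedure was therefore not followed at step 5.

Step 5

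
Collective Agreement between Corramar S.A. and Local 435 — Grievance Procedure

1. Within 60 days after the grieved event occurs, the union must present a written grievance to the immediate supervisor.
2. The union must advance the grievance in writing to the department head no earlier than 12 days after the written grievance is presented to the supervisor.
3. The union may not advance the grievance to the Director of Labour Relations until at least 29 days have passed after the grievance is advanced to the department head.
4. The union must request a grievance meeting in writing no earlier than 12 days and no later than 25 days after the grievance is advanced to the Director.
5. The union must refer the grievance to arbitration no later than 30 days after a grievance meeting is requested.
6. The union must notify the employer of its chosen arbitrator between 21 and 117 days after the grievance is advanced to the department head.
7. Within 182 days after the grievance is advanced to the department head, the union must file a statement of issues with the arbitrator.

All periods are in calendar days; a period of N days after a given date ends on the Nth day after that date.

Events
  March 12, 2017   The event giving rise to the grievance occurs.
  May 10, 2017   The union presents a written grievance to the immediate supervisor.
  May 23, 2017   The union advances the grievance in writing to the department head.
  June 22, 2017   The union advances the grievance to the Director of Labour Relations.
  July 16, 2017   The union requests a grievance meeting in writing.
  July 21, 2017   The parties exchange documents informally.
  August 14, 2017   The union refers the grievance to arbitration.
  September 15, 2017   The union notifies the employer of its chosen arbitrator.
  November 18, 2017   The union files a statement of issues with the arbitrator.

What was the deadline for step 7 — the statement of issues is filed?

November 21, 2017

Step 7 runs from May 23, 2017, when the grievance is advanced to the department head. 182 days after May 23, 2017 is November 21, 2017.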